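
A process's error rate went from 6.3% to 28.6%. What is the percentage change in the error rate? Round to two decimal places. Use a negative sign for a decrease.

The change is 28.6 − 6.3 = 22.3 percentage points.
Relative to the original 6.3%, that is 22.3 ÷ 6.3 ≈ 353.97%.

353.97%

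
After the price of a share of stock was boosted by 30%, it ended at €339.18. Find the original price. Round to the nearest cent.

€260.91

The overall multiplier applied was 1.3.
So the original price was €339.18 ÷ 1.3 ≈ €260.91.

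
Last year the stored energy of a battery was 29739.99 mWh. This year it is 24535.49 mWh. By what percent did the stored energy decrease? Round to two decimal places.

Change: 24535.49 − 29739.99 = -5204.50.
Relative to the original: -5204.50 ÷ 29739.99 ≈ -17.50%.
So the stored energy decreased by 17.50%.

17.50%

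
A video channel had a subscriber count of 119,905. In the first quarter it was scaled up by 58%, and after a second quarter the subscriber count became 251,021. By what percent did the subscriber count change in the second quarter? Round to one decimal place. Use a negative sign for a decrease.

32.5%

After the first quarter: 119,905 × 1.58 = 189449.9.
Second-quarter multiplier: 251,021 ÷ 189449.9 ≈ 1.325.
That is a change of 32.5%.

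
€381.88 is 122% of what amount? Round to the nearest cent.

€313.02

€381.88 ÷ 1.22 ≈ €313.02.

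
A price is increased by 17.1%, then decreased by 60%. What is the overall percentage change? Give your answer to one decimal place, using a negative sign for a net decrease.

-53.2%

The combined multiplier is 1.171 × 0.4 = 0.4684.
That corresponds to a decrease of 53.2%.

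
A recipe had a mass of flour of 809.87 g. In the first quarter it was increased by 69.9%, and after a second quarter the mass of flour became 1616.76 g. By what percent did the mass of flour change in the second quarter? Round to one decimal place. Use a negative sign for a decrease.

After the first quarter: 809.87 × 1.699 = 1375.96913.
Second-quarter multiplier: 1616.76 ÷ 1375.96913 ≈ 1.175.
That is a change of 17.5%.

17.5%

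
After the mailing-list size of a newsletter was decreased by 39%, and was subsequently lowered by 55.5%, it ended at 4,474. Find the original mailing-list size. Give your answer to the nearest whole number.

16,482

Undoing the 55.5% decrease: 4,474 ÷ 0.445 ≈ 10053.932584.
Undoing the 39% decrease: 10053.932584 ÷ 0.61 ≈ 16,482.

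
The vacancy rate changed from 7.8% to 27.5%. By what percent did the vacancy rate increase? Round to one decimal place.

The change is 27.5 − 7.8 = 19.7 percentage points.
Relative to the original 7.8%, that is 19.7 ÷ 7.8 ≈ 252.6%.
So the vacancy rate rose by 252.6%.

252.6%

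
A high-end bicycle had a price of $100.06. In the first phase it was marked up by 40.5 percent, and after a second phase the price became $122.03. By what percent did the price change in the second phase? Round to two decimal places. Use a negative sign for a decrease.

After the first phase: $100.06 × 1.405 = $140.5843.
Second-phase multiplier: $122.03 ÷ $140.5843 ≈ 0.86802.
That is a change of -13.20%.

-13.20%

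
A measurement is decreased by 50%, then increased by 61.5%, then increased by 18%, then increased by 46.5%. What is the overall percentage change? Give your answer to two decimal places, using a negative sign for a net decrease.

The combined multiplier is 0.5 × 1.615 × 1.18 × 1.465 = 1.39592525.
That corresponds to an increase of 39.59%.

39.59%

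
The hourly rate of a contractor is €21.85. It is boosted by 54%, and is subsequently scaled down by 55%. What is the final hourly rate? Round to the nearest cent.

Each change multiplies by a factor: 1.54 × 0.45 = 0.693.
€21.85 × 0.693 = €15.14205 ≈ €15.14.

€15.14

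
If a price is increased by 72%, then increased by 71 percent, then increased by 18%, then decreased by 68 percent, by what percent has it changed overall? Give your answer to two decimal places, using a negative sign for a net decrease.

11.06%

A 72% increase multiplies by 1.72.
Then a 71% increase: 1.72 × 1.71 = 2.9412.
Then an 18% increase: 2.9412 × 1.18 = 3.470616.
Then a 68% decrease: 3.470616 × 0.32 = 1.11059712.
Overall factor 1.11059712, i.e. 11.06%.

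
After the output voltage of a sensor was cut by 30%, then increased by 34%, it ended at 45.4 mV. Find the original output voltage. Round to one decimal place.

The overall multiplier applied was 0.7 × 1.34 = 0.938.
So the original output voltage was 45.4 ÷ 0.938 ≈ 48.4 mV.

48.4 mV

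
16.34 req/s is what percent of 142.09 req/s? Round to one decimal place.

16.34 req/s ÷ 142.09 req/s ≈ 11.5%.

11.5%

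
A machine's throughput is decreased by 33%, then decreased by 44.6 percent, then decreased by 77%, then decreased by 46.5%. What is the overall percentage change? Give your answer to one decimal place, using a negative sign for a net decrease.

A 33% decrease multiplies by 0.67.
Then a 44.6% decrease: 0.67 × 0.554 = 0.37118.
Then a 77% decrease: 0.37118 × 0.23 = 0.0853714.
Then a 46.5% decrease: 0.0853714 × 0.535 = 0.045673699.
Overall factor 0.045673699, i.e. -95.4%.

-95.4%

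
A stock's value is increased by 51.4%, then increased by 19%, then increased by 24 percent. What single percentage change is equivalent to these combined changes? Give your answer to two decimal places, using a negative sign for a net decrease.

123.41%

A 51.4% increase multiplies by 1.514.
Then a 19% increase: 1.514 × 1.19 = 1.80166.
Then a 24% increase: 1.80166 × 1.24 = 2.2340584.
Overall factor 2.2340584, i.e. 123.41%.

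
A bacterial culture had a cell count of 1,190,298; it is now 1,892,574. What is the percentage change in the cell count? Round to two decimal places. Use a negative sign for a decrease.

59.00%

Change: 1,892,574 − 1,190,298 = 702,276.
Relative to the original: 702,276 ÷ 1,190,298 ≈ 59.00%.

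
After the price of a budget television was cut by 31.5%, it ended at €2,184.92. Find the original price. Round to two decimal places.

The overall multiplier applied was 0.685.
So the original price was €2,184.92 ÷ 0.685 ≈ €3,189.66.

€3,189.66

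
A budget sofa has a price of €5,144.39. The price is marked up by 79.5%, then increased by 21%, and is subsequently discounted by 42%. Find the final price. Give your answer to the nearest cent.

After the 79.5% increase: €5,144.39 × 1.795 = €9234.18005.
21% increase: €9234.18005 × 1.21 = €11173.3578605.
42% decrease: €11173.3578605 × 0.58 = €6480.54755909 ≈ €6,480.55.

€6,480.55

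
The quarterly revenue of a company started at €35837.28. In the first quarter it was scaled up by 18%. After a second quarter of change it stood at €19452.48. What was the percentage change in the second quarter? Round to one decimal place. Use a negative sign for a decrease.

-54.0%

After the first quarter: €35837.28 × 1.18 = €42287.9904.
Second-quarter multiplier: €19452.48 ÷ €42287.9904 ≈ 0.46.
That is a change of -54.0%.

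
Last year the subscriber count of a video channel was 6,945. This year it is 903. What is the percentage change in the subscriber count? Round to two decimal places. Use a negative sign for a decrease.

-87.00%

Change: 903 − 6,945 = -6,042.
Relative to the original: -6,042 ÷ 6,945 ≈ -87.00%.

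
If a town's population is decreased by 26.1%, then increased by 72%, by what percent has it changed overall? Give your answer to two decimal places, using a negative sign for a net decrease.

The combined multiplier is 0.739 × 1.72 = 1.27108.
That corresponds to an increase of 27.11%.

27.11%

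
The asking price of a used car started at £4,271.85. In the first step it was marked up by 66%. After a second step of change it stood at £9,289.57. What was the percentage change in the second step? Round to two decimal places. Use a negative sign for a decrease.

31.00%

After the first step: £4,271.85 × 1.66 = £7091.271.
Second-step multiplier: £9,289.57 ÷ £7091.271 ≈ 1.310001.
That is a change of 31.00%.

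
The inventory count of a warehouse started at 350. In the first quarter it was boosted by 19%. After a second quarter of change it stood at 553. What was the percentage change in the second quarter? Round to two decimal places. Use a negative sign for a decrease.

32.77%

After the first quarter: 350 × 1.19 = 416.5.
Second-quarter multiplier: 553 ÷ 416.5 ≈ 1.327731.
That is a change of 32.77%.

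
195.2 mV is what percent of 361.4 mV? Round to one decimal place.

54.0%

195.2 mV ÷ 361.4 mV ≈ 54.0%.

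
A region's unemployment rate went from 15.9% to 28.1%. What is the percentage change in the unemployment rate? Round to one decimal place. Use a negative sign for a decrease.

The change is 28.1 − 15.9 = 12.2 percentage points.
Relative to the original 15.9%, that is 12.2 ÷ 15.9 ≈ 76.7%.

76.7%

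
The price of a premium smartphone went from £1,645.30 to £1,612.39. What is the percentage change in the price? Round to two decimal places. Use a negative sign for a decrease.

-2.00%

Change: £1,612.39 − £1,645.30 = -£32.91.
Relative to the original: -£32.91 ÷ £1,645.30 ≈ -2.00%.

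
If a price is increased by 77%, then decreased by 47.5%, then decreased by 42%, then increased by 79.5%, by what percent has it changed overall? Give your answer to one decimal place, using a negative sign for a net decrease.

-3.3%

The combined multiplier is 1.77 × 0.525 × 0.58 × 1.795 = 0.967442175.
That corresponds to a decrease of 3.3%.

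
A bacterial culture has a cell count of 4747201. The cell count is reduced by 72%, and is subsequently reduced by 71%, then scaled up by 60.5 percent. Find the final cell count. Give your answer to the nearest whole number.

Each change multiplies by a factor: 0.28 × 0.29 × 1.605 = 0.130326.
4747201 × 0.130326 = 618683.717526 ≈ 618684.

618684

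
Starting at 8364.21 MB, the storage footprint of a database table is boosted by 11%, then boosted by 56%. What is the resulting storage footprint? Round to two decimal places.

Each change multiplies by a factor: 1.11 × 1.56 = 1.7316.
8364.21 × 1.7316 = 14483.466036 ≈ 14483.47.

14483.47 MB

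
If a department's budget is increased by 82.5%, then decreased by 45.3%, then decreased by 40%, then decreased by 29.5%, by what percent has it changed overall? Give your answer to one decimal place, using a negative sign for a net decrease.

An 82.5% increase multiplies by 1.825.
Then a 45.3% decrease: 1.825 × 0.547 = 0.998275.
Then a 40% decrease: 0.998275 × 0.6 = 0.598965.
Then a 29.5% decrease: 0.598965 × 0.705 = 0.422270325.
Overall factor 0.422270325, i.e. -57.8%.

-57.8%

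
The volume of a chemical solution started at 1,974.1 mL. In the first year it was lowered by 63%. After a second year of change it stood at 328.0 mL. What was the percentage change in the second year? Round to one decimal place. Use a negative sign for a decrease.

-55.1%

After the first year: 1,974.1 × 0.37 = 730.417.
Second-year multiplier: 328.0 ÷ 730.417 ≈ 0.44906.
That is a change of -55.1%.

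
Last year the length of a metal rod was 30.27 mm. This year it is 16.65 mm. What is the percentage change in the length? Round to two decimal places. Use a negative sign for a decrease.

Change: 16.65 − 30.27 = -13.62.
Relative to the original: -13.62 ÷ 30.27 ≈ -45.00%.

-45.00%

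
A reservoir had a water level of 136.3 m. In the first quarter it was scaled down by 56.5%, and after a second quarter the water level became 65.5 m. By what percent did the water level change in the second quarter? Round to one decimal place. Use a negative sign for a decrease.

10.5%

After the first quarter: 136.3 × 0.435 = 59.2905.
Second-quarter multiplier: 65.5 ÷ 59.2905 ≈ 1.10473.
That is a change of 10.5%.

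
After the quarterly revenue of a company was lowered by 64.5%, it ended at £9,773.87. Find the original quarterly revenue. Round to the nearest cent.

£27,532.03

The overall multiplier applied was 0.355.
So the original quarterly revenue was £9,773.87 ÷ 0.355 ≈ £27,532.03.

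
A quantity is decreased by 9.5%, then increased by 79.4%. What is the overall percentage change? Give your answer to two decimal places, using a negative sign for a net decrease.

The combined multiplier is 0.905 × 1.794 = 1.62357.
That corresponds to an increase of 62.36%.

62.36%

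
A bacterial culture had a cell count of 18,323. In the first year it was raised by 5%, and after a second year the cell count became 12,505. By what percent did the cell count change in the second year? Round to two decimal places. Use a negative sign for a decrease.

After the first year: 18,323 × 1.05 = 19239.15.
Second-year multiplier: 12,505 ÷ 19239.15 ≈ 0.649977.
That is a change of -35.00%.

-35.00%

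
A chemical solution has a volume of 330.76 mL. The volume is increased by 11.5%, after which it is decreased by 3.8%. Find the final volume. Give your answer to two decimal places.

354.78 mL

Each change multiplies by a factor: 1.115 × 0.962 = 1.07263.
330.76 × 1.07263 = 354.7830988 ≈ 354.78.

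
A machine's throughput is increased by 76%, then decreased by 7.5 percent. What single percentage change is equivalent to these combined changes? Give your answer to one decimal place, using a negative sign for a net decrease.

A 76% increase multiplies by 1.76.
Then a 7.5% decrease: 1.76 × 0.925 = 1.628.
Overall factor 1.628, i.e. 62.8%.

62.8%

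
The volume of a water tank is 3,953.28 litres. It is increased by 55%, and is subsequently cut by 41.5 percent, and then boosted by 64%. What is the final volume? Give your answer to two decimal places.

5,878.80 litres

Each change multiplies by a factor: 1.55 × 0.585 × 1.64 = 1.48707.
3,953.28 × 1.48707 = 5878.8040896 ≈ 5,878.80.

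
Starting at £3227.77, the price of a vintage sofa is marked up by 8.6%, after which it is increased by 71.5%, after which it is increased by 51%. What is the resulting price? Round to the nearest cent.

£9077.65

Each change multiplies by a factor: 1.086 × 1.715 × 1.51 = 2.8123599.
£3227.77 × 2.8123599 = £9077.650914423 ≈ £9077.65.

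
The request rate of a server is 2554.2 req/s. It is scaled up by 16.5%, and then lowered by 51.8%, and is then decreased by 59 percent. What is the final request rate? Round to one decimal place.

588.0 req/s

After the 16.5% increase: 2554.2 × 1.165 = 2975.643.
After the 51.8% decrease: 2975.643 × 0.482 = 1434.259926.
Apply the 59% decrease: 1434.259926 × 0.41 = 588.04656966 ≈ 588.0.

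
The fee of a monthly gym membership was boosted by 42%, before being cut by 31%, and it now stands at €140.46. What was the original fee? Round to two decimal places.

Undoing the 31% decrease: €140.46 ÷ 0.69 ≈ €203.565217.
Undoing the 42% increase: €203.565217 ÷ 1.42 ≈ €143.36.

€143.36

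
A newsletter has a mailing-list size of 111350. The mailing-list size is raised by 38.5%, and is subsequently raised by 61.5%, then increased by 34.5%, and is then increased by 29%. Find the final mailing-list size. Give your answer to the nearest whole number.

432140

Each change multiplies by a factor: 1.385 × 1.615 × 1.345 × 1.29 = 3.88091646375.
111350 × 3.88091646375 = 432140.0482385625 ≈ 432140.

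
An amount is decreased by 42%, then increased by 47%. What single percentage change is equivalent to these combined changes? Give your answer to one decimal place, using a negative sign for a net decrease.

-14.7%

The combined multiplier is 0.58 × 1.47 = 0.8526.
That corresponds to a decrease of 14.7%.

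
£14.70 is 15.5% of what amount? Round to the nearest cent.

£94.84

£14.70 ÷ 0.155 ≈ £94.84.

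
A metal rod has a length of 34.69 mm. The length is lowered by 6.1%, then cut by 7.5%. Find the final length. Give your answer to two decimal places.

Apply the 6.1% decrease: 34.69 × 0.939 = 32.57391.
Apply the 7.5% decrease: 32.57391 × 0.925 = 30.13086675 ≈ 30.13.

30.13 mm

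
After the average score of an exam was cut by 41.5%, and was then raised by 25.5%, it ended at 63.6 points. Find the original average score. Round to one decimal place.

86.6 points

The overall multiplier applied was 0.585 × 1.255 = 0.734175.
So the original average score was 63.6 ÷ 0.734175 ≈ 86.6 points.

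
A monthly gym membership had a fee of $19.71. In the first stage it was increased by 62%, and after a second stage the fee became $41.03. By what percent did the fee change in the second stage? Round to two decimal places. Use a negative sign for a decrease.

After the first stage: $19.71 × 1.62 = $31.9302.
Second-stage multiplier: $41.03 ÷ $31.9302 ≈ 1.28499.
That is a change of 28.50%.

28.50%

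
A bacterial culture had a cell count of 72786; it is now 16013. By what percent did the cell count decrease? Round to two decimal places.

Change: 16013 − 72786 = -56773.
Relative to the original: -56773 ÷ 72786 ≈ -78.00%.
So the cell count decreased by 78.00%.

78.00%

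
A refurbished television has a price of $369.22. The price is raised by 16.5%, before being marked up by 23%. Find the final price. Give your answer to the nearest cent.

Each change multiplies by a factor: 1.165 × 1.23 = 1.43295.
$369.22 × 1.43295 = $529.073799 ≈ $529.07.

$529.07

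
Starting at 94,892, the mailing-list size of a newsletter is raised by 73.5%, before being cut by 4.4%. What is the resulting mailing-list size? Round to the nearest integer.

157,394

Each change multiplies by a factor: 1.735 × 0.956 = 1.65866.
94,892 × 1.65866 = 157393.56472 ≈ 157,394.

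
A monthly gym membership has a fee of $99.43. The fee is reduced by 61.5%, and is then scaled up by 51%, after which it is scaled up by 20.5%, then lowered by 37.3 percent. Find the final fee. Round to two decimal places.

$43.67

Apply the 61.5% decrease: $99.43 × 0.385 = $38.28055.
51% increase: $38.28055 × 1.51 = $57.8036305.
Apply the 20.5% increase: $57.8036305 × 1.205 = $69.6533747525.
After the 37.3% decrease: $69.6533747525 × 0.627 = $43.6726659698175 ≈ $43.67.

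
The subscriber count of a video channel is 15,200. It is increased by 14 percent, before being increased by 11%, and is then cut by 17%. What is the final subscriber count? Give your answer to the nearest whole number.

After the 14% increase: 15,200 × 1.14 = 17328.
After the 11% increase: 17328 × 1.11 = 19234.08.
Apply the 17% decrease: 19234.08 × 0.83 = 15964.2864 ≈ 15,964.

15,964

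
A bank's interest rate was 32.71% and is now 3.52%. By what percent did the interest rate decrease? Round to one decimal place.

89.2%

The change is 3.52 − 32.71 = -29.19 percentage points.
Relative to the original 32.71%, that is -29.19 ÷ 32.71 ≈ -89.2%.
So the interest rate fell by 89.2%.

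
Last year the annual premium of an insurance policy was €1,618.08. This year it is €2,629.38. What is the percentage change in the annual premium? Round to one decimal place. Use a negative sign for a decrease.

Change: €2,629.38 − €1,618.08 = €1,011.30.
Relative to the original: €1,011.30 ÷ €1,618.08 = 62.5%.

62.5%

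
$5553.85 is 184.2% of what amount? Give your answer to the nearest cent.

$3015.12

$5553.85 ÷ 1.842 ≈ $3015.12.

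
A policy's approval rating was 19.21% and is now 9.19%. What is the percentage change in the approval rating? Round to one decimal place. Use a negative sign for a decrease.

-52.2%

The change is 9.19 − 19.21 = -10.02 percentage points.
Relative to the original 19.21%, that is -10.02 ÷ 19.21 ≈ -52.2%.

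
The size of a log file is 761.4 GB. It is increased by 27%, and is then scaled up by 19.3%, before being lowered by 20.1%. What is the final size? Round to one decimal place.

921.7 GB

Apply the 27% increase: 761.4 × 1.27 = 966.978.
After the 19.3% increase: 966.978 × 1.193 = 1153.604754.
20.1% decrease: 1153.604754 × 0.799 = 921.730198446 ≈ 921.7.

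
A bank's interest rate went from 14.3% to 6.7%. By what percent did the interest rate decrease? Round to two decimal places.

53.15%

The change is 6.7 − 14.3 = -7.6 percentage points.
Relative to the original 14.3%, that is -7.6 ÷ 14.3 ≈ -53.15%.
So the interest rate fell by 53.15%.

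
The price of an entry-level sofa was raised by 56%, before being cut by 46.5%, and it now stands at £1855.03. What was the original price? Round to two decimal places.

£2222.66

Undoing the 46.5% decrease: £1855.03 ÷ 0.535 ≈ £3467.345794.
Undoing the 56% increase: £3467.345794 ÷ 1.56 ≈ £2222.66.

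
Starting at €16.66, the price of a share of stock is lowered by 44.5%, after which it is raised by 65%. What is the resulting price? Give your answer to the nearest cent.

€15.26

Each change multiplies by a factor: 0.555 × 1.65 = 0.91575.
€16.66 × 0.91575 = €15.256395 ≈ €15.26.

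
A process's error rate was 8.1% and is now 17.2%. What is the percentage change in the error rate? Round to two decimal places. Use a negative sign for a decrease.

The change is 17.2 − 8.1 = 9.1 percentage points.
Relative to the original 8.1%, that is 9.1 ÷ 8.1 ≈ 112.35%.

112.35%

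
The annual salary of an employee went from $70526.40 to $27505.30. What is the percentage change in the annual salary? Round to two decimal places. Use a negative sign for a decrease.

Change: $27505.30 − $70526.40 = -$43021.10.
Relative to the original: -$43021.10 ÷ $70526.40 ≈ -61.00%.

-61.00%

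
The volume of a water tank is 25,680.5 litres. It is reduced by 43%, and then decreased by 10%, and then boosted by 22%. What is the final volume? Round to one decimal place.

16,072.4 litres

43% decrease: 25,680.5 × 0.57 = 14637.885.
After the 10% decrease: 14637.885 × 0.9 = 13174.0965.
Apply the 22% increase: 13174.0965 × 1.22 = 16072.39773 ≈ 16,072.4.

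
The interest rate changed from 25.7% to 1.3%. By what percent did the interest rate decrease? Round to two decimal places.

94.94%

The change is 1.3 − 25.7 = -24.4 percentage points.
Relative to the original 25.7%, that is -24.4 ÷ 25.7 ≈ -94.94%.
So the interest rate fell by 94.94%.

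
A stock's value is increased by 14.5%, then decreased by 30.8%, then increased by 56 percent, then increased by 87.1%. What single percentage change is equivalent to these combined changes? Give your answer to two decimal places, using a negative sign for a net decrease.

A 14.5% increase multiplies by 1.145.
Then a 30.8% decrease: 1.145 × 0.692 = 0.79234.
Then a 56% increase: 0.79234 × 1.56 = 1.2360504.
Then an 87.1% increase: 1.2360504 × 1.871 = 2.3126502984.
Overall factor 2.3126502984, i.e. 131.27%.

131.27%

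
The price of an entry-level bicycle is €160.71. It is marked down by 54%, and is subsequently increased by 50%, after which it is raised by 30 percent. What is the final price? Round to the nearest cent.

Each change multiplies by a factor: 0.46 × 1.5 × 1.3 = 0.897.
€160.71 × 0.897 = €144.15687 ≈ €144.16.

€144.16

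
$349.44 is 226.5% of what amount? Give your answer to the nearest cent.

$154.28

$349.44 ÷ 2.265 ≈ $154.28.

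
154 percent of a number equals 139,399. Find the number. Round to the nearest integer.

90,519

139,399 ÷ 1.54 ≈ 90,519.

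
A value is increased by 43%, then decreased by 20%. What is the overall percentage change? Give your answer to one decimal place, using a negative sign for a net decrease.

A 43% increase multiplies by 1.43.
Then a 20% decrease: 1.43 × 0.8 = 1.144.
Overall factor 1.144, i.e. 14.4%.

14.4%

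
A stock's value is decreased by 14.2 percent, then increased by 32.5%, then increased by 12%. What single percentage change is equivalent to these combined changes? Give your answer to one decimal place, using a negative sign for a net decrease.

27.3%

A 14.2% decrease multiplies by 0.858.
Then a 32.5% increase: 0.858 × 1.325 = 1.13685.
Then a 12% increase: 1.13685 × 1.12 = 1.273272.
Overall factor 1.273272, i.e. 27.3%.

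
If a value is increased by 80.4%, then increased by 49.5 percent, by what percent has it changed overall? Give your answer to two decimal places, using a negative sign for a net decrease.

The combined multiplier is 1.804 × 1.495 = 2.69698.
That corresponds to an increase of 169.70%.

169.70%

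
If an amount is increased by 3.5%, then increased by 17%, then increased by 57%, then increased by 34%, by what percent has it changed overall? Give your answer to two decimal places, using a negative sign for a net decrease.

154.76%

The combined multiplier is 1.035 × 1.17 × 1.57 × 1.34 = 2.54759661.
That corresponds to an increase of 154.76%.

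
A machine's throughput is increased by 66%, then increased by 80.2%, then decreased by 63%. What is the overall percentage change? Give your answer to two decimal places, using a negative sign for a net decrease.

10.68%

The combined multiplier is 1.66 × 1.802 × 0.37 = 1.1067884.
That corresponds to an increase of 10.68%.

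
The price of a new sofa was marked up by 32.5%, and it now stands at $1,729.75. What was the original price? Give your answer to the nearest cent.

$1,305.47

The overall multiplier applied was 1.325.
So the original price was $1,729.75 ÷ 1.325 ≈ $1,305.47.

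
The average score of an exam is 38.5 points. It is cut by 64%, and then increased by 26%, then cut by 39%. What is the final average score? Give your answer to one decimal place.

10.7 points

Each change multiplies by a factor: 0.36 × 1.26 × 0.61 = 0.276696.
38.5 × 0.276696 = 10.652796 ≈ 10.7.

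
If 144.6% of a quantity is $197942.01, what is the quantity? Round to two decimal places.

$136889.36

$197942.01 ÷ 1.446 ≈ $136889.36.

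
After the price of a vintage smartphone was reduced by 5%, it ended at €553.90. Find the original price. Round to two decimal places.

The overall multiplier applied was 0.95.
So the original price was €553.90 ÷ 0.95 ≈ €583.05.

€583.05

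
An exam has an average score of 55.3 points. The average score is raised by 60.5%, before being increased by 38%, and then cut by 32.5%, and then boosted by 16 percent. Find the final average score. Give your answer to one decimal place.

95.9 points

60.5% increase: 55.3 × 1.605 = 88.7565.
Apply the 38% increase: 88.7565 × 1.38 = 122.48397.
32.5% decrease: 122.48397 × 0.675 = 82.67667975.
16% increase: 82.67667975 × 1.16 = 95.90494851 ≈ 95.9.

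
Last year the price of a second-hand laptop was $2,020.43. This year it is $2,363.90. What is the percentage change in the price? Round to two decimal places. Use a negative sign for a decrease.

17.00%

Change: $2,363.90 − $2,020.43 = $343.47.
Relative to the original: $343.47 ÷ $2,020.43 ≈ 17.00%.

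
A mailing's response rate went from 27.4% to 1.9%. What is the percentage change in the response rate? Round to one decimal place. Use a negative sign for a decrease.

-93.1%

The change is 1.9 − 27.4 = -25.5 percentage points.
Relative to the original 27.4%, that is -25.5 ÷ 27.4 ≈ -93.1%.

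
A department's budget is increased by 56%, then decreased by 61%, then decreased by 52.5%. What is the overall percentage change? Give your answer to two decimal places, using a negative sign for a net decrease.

A 56% increase multiplies by 1.56.
Then a 61% decrease: 1.56 × 0.39 = 0.6084.
Then a 52.5% decrease: 0.6084 × 0.475 = 0.28899.
Overall factor 0.28899, i.e. -71.10%.

-71.10%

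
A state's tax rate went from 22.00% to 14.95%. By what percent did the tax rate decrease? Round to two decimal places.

32.05%

The change is 14.95 − 22.00 = -7.05 percentage points.
Relative to the original 22.00%, that is -7.05 ÷ 22.00 ≈ -32.05%.
So the tax rate fell by 32.05%.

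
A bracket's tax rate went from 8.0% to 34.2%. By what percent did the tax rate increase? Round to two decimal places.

The change is 34.2 − 8.0 = 26.2 percentage points.
Relative to the original 8.0%, that is 26.2 ÷ 8.0 = 327.50%.
So the tax rate rose by 327.50%.

327.50%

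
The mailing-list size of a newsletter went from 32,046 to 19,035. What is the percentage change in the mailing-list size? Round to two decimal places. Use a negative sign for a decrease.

Change: 19,035 − 32,046 = -13,011.
Relative to the original: -13,011 ÷ 32,046 ≈ -40.60%.

-40.60%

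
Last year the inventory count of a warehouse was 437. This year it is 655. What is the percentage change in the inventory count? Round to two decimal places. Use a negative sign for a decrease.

49.89%

Change: 655 − 437 = 218.
Relative to the original: 218 ÷ 437 ≈ 49.89%.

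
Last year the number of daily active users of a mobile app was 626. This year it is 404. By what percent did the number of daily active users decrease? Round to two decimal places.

35.46%

Change: 404 − 626 = -222.
Relative to the original: -222 ÷ 626 ≈ -35.46%.
So the number of daily active users decreased by 35.46%.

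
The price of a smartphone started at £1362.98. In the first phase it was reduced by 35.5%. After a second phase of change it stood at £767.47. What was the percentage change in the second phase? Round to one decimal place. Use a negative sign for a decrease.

-12.7%

After the first phase: £1362.98 × 0.645 = £879.1221.
Second-phase multiplier: £767.47 ÷ £879.1221 ≈ 0.873.
That is a change of -12.7%.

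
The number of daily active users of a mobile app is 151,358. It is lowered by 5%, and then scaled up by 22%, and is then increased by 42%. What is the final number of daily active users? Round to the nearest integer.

5% decrease: 151,358 × 0.95 = 143790.1.
22% increase: 143790.1 × 1.22 = 175423.922.
Apply the 42% increase: 175423.922 × 1.42 = 249101.96924 ≈ 249,102.

249,102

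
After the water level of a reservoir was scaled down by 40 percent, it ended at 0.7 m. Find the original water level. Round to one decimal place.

The overall multiplier applied was 0.6.
So the original water level was 0.7 ÷ 0.6 ≈ 1.2 m.

1.2 m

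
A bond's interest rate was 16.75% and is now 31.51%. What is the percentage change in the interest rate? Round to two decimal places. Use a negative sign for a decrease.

The change is 31.51 − 16.75 = 14.76 percentage points.
Relative to the original 16.75%, that is 14.76 ÷ 16.75 ≈ 88.12%.

88.12%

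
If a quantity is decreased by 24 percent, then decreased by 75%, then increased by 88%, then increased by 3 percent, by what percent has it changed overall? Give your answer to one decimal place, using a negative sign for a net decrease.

-63.2%

A 24% decrease multiplies by 0.76.
Then a 75% decrease: 0.76 × 0.25 = 0.19.
Then an 88% increase: 0.19 × 1.88 = 0.3572.
Then a 3% increase: 0.3572 × 1.03 = 0.367916.
Overall factor 0.367916, i.e. -63.2%.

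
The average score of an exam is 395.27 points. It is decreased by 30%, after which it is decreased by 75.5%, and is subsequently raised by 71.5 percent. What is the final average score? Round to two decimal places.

116.26 points

Each change multiplies by a factor: 0.7 × 0.245 × 1.715 = 0.2941225.
395.27 × 0.2941225 = 116.257800575 ≈ 116.26.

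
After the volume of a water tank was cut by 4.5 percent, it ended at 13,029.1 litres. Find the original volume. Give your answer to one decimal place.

13,643.0 litres

The overall multiplier applied was 0.955.
So the original volume was 13,029.1 ÷ 0.955 ≈ 13,643.0 litres.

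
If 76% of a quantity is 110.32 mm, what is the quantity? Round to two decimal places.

145.16 mm

110.32 mm ÷ 0.76 ≈ 145.16 mm.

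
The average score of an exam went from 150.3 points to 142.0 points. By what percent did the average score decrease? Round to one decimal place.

5.5%

Change: 142.0 − 150.3 = -8.3.
Relative to the original: -8.3 ÷ 150.3 ≈ -5.5%.
So the average score decreased by 5.5%.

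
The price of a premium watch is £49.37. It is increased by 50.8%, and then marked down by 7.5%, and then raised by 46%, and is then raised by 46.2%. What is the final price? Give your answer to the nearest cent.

£147.00

Apply the 50.8% increase: £49.37 × 1.508 = £74.44996.
After the 7.5% decrease: £74.44996 × 0.925 = £68.866213.
After the 46% increase: £68.866213 × 1.46 = £100.54467098.
46.2% increase: £100.54467098 × 1.462 = £146.99630897276 ≈ £147.00.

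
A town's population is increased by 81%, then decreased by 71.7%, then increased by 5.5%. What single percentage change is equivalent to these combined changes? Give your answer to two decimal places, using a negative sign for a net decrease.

An 81% increase multiplies by 1.81.
Then a 71.7% decrease: 1.81 × 0.283 = 0.51223.
Then a 5.5% increase: 0.51223 × 1.055 = 0.54040265.
Overall factor 0.54040265, i.e. -45.96%.

-45.96%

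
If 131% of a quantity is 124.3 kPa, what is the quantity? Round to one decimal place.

124.3 kPa ÷ 1.31 ≈ 94.9 kPa.

94.9 kPa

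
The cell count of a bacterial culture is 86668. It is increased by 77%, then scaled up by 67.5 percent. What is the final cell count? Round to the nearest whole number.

256949

After the 77% increase: 86668 × 1.77 = 153402.36.
67.5% increase: 153402.36 × 1.675 = 256948.953 ≈ 256949.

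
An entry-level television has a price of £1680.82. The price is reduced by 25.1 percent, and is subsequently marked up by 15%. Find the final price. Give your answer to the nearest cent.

25.1% decrease: £1680.82 × 0.749 = £1258.93418.
15% increase: £1258.93418 × 1.15 = £1447.774307 ≈ £1447.77.

£1447.77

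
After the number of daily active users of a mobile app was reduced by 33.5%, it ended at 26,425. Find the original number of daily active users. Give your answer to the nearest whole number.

39,737

The overall multiplier applied was 0.665.
So the original number of daily active users was 26,425 ÷ 0.665 ≈ 39,737.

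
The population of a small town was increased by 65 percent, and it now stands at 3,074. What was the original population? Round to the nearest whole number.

The overall multiplier applied was 1.65.
So the original population was 3,074 ÷ 1.65 ≈ 1,863.

1,863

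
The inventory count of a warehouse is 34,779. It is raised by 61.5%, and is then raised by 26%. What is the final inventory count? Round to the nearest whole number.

70,772

Each change multiplies by a factor: 1.615 × 1.26 = 2.0349.
34,779 × 2.0349 = 70771.7871 ≈ 70,772.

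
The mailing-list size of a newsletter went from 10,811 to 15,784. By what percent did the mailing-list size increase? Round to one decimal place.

46.0%

Change: 15,784 − 10,811 = 4,973.
Relative to the original: 4,973 ÷ 10,811 ≈ 46.0%.
So the mailing-list size increased by 46.0%.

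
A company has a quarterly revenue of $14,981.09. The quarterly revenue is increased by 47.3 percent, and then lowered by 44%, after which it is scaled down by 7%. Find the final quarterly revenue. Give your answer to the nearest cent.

$11,492.57

After the 47.3% increase: $14,981.09 × 1.473 = $22067.14557.
After the 44% decrease: $22067.14557 × 0.56 = $12357.6015192.
After the 7% decrease: $12357.6015192 × 0.93 = $11492.569412856 ≈ $11,492.57.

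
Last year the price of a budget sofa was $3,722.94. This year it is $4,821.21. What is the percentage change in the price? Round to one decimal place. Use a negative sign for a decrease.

29.5%

Change: $4,821.21 − $3,722.94 = $1,098.27.
Relative to the original: $1,098.27 ÷ $3,722.94 ≈ 29.5%.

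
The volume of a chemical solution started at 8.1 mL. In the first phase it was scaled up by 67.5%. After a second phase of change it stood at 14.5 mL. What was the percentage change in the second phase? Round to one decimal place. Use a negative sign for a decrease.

6.9%

After the first phase: 8.1 × 1.675 = 13.5675.
Second-phase multiplier: 14.5 ÷ 13.5675 ≈ 1.06873.
That is a change of 6.9%.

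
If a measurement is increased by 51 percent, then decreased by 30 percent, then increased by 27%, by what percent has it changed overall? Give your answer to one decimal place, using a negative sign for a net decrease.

The combined multiplier is 1.51 × 0.7 × 1.27 = 1.34239.
That corresponds to an increase of 34.2%.

34.2%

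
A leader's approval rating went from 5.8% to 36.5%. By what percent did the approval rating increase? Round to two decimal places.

529.31%

The change is 36.5 − 5.8 = 30.7 percentage points.
Relative to the original 5.8%, that is 30.7 ÷ 5.8 ≈ 529.31%.
So the approval rating rose by 529.31%.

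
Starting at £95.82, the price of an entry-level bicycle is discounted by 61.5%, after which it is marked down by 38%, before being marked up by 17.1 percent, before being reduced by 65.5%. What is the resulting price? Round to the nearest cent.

£9.24

Apply the 61.5% decrease: £95.82 × 0.385 = £36.8907.
After the 38% decrease: £36.8907 × 0.62 = £22.872234.
17.1% increase: £22.872234 × 1.171 = £26.783386014.
65.5% decrease: £26.783386014 × 0.345 = £9.24026817483 ≈ £9.24.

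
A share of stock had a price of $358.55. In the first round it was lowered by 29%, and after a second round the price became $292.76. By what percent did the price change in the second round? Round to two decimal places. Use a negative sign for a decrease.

15.00%

After the first round: $358.55 × 0.71 = $254.5705.
Second-round multiplier: $292.76 ÷ $254.5705 ≈ 1.150015.
That is a change of 15.00%.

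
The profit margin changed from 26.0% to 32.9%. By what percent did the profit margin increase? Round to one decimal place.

26.5%

The change is 32.9 − 26.0 = 6.9 percentage points.
Relative to the original 26.0%, that is 6.9 ÷ 26.0 ≈ 26.5%.
So the profit margin rose by 26.5%.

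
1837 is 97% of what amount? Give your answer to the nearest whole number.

1837 ÷ 0.97 ≈ 1894.

1894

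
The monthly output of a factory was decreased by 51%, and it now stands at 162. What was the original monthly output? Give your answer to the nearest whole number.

331

The overall multiplier applied was 0.49.
So the original monthly output was 162 ÷ 0.49 ≈ 331.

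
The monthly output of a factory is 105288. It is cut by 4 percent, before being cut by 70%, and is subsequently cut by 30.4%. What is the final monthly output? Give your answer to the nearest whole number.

Apply the 4% decrease: 105288 × 0.96 = 101076.48.
After the 70% decrease: 101076.48 × 0.3 = 30322.944.
After the 30.4% decrease: 30322.944 × 0.696 = 21104.769024 ≈ 21105.

21105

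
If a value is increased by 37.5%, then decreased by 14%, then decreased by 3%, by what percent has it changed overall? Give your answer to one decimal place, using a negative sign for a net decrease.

The combined multiplier is 1.375 × 0.86 × 0.97 = 1.147025.
That corresponds to an increase of 14.7%.

14.7%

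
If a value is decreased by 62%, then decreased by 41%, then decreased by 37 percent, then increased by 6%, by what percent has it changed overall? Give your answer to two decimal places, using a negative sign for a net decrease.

-85.03%

The combined multiplier is 0.38 × 0.59 × 0.63 × 1.06 = 0.14972076.
That corresponds to a decrease of 85.03%.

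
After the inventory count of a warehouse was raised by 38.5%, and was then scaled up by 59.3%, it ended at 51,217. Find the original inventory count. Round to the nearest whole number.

The overall multiplier applied was 1.385 × 1.593 = 2.206305.
So the original inventory count was 51,217 ÷ 2.206305 ≈ 23,214.

23,214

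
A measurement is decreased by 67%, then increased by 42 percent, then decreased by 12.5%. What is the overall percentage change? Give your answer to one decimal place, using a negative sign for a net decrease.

-59.0%

A 67% decrease multiplies by 0.33.
Then a 42% increase: 0.33 × 1.42 = 0.4686.
Then a 12.5% decrease: 0.4686 × 0.875 = 0.410025.
Overall factor 0.410025, i.e. -59.0%.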